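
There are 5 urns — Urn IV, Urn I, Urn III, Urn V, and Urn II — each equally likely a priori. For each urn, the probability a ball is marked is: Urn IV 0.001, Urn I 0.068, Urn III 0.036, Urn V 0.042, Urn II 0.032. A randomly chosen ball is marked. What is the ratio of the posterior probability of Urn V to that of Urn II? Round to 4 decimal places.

1.3125

With a uniform prior (1/5 each), posterior ∝ likelihood:
  Urn IV: 0.001
  Urn I: 0.068
  Urn III: 0.036
  Urn V: 0.042
  Urn II: 0.032
Normalizing constant = 0.179.
The ratio is 0.042 / 0.032 (the normalizer cancels) = 1.3125.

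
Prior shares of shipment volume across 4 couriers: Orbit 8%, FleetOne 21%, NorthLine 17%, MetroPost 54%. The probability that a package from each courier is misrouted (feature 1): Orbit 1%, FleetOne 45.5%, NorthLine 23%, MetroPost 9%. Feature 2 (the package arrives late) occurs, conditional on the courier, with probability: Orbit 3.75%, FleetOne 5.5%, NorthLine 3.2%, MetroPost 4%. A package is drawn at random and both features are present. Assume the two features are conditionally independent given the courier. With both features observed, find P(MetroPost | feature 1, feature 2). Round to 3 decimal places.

Prior × likelihood for each hypothesis:
  Orbit: 0.08 × 0.01 × 0.0375 = 0.00003
  FleetOne: 0.21 × 0.455 × 0.055 = 0.00525525
  NorthLine: 0.17 × 0.23 × 0.032 = 0.0012512
  MetroPost: 0.54 × 0.09 × 0.04 = 0.001944
Normalizing constant = 0.00848045.
P(MetroPost | evidence) = 0.001944 / 0.00848045 ≈ 0.229.

0.229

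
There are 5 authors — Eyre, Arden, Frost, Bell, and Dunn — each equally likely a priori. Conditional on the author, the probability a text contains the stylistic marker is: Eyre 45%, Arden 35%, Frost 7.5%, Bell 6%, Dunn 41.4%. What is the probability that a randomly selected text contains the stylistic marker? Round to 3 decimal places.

0.270

With a uniform prior (1/5 each), posterior ∝ likelihood:
  Eyre: 0.45
  Arden: 0.35
  Frost: 0.075
  Bell: 0.06
  Dunn: 0.414
P(marker) = (1/5) × (0.45 + 0.35 + 0.075 + 0.06 + 0.414) = 1.349/5 ≈ 0.270.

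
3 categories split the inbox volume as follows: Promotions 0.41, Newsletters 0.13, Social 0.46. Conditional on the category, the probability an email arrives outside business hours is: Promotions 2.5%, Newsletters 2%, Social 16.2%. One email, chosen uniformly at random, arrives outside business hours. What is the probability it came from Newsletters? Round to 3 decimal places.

0.030

Prior × likelihood for each hypothesis:
  Promotions: 0.41 × 0.025 = 0.01025
  Newsletters: 0.13 × 0.02 = 0.0026
  Social: 0.46 × 0.162 = 0.07452
Normalizing constant = 0.08737.
P(Newsletters | evidence) = 0.0026 / 0.08737 ≈ 0.030.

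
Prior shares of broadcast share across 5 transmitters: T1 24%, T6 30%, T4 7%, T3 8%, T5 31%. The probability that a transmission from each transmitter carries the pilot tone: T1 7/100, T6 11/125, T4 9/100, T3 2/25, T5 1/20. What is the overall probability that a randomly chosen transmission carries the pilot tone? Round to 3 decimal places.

0.071

Unnormalized posteriors (prior × likelihood):
  T1: 0.24 × 0.07 = 0.0168
  T6: 0.3 × 0.088 = 0.0264
  T4: 0.07 × 0.09 = 0.0063
  T3: 0.08 × 0.08 = 0.0064
  T5: 0.31 × 0.05 = 0.0155
P(pilot) = 0.0168 + 0.0264 + 0.0063 + 0.0064 + 0.0155 = 0.0714 → 0.071.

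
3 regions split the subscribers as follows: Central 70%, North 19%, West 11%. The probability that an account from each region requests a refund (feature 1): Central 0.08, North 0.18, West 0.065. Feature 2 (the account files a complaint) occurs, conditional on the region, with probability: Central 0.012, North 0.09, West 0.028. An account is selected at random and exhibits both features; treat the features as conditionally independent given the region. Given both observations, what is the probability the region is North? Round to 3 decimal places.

0.779

Compute prior × likelihood for every hypothesis:
  Central: 0.7 × 0.08 × 0.012 = 0.000672
  North: 0.19 × 0.18 × 0.09 = 0.003078
  West: 0.11 × 0.065 × 0.028 = 0.0002002
Sum = 0.0039502.
P(North | evidence) = 0.003078 / 0.0039502 ≈ 0.779.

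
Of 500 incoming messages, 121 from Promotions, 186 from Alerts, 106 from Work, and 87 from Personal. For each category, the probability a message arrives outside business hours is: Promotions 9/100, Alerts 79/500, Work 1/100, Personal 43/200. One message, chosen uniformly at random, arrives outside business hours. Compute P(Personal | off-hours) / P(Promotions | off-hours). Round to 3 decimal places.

Prior × likelihood for each hypothesis:
  Promotions: 0.242 × 0.09 = 0.02178
  Alerts: 0.372 × 0.158 = 0.058776
  Work: 0.212 × 0.01 = 0.00212
  Personal: 0.174 × 0.215 = 0.03741
Total = 0.120086.
The ratio is 0.03741 / 0.02178 (the normalizer cancels) = 1.718.

1.718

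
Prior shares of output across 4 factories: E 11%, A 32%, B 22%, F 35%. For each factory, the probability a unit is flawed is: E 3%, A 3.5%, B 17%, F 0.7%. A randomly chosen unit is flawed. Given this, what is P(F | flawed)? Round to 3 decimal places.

0.045

Compute prior × likelihood for every hypothesis:
  E: 0.11 × 0.03 = 0.0033
  A: 0.32 × 0.035 = 0.0112
  B: 0.22 × 0.17 = 0.0374
  F: 0.35 × 0.007 = 0.00245
Total = 0.05435.
P(F | evidence) = 0.00245 / 0.05435 ≈ 0.045.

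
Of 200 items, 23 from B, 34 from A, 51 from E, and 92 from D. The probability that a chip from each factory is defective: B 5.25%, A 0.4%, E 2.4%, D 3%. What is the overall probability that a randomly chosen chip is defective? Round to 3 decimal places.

0.027

Compute prior × likelihood for every hypothesis:
  B: 0.115 × 0.0525 = 0.0060375
  A: 0.17 × 0.004 = 0.00068
  E: 0.255 × 0.024 = 0.00612
  D: 0.46 × 0.03 = 0.0138
P(defective) = 0.0060375 + 0.00068 + 0.00612 + 0.0138 = 0.0266375 → 0.027.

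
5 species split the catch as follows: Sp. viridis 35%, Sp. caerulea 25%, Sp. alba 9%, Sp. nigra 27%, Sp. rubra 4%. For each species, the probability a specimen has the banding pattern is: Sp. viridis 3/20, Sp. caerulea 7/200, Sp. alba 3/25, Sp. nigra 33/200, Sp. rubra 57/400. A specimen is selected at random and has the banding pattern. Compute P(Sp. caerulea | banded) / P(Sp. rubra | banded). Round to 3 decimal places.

1.535

Compute prior × likelihood for every hypothesis:
  Sp. viridis: 0.35 × 0.15 = 0.0525
  Sp. caerulea: 0.25 × 0.035 = 0.00875
  Sp. alba: 0.09 × 0.12 = 0.0108
  Sp. nigra: 0.27 × 0.165 = 0.04455
  Sp. rubra: 0.04 × 0.1425 = 0.0057
Sum = 0.1223.
The ratio is 0.00875 / 0.0057 (the normalizer cancels) = 1.535.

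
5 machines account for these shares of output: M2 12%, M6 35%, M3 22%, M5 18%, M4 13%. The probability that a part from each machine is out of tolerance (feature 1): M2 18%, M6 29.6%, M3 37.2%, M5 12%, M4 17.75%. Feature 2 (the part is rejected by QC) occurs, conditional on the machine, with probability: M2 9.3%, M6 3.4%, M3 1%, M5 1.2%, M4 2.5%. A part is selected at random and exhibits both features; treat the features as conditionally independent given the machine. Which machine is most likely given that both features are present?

M6

By Bayes' rule, posterior ∝ prior × likelihood:
  M2: 0.12 × 0.18 × 0.093 = 0.0020088
  M6: 0.35 × 0.296 × 0.034 = 0.0035224
  M3: 0.22 × 0.372 × 0.01 = 0.0008184
  M5: 0.18 × 0.12 × 0.012 = 0.0002592
  M4: 0.13 × 0.1775 × 0.025 = 0.000576875
Sum = 0.007185675.
Largest term belongs to M6, so M6 is most probable.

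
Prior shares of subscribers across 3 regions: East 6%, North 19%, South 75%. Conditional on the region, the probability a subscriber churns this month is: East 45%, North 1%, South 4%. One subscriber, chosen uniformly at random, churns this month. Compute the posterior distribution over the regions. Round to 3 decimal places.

Prior × likelihood for each hypothesis:
  East: 0.06 × 0.45 = 0.027
  North: 0.19 × 0.01 = 0.0019
  South: 0.75 × 0.04 = 0.03
Sum = 0.0589.
P(East | churn) = 0.027/0.0589 ≈ 0.458
P(North | churn) = 0.0019/0.0589 ≈ 0.032
P(South | churn) = 0.03/0.0589 ≈ 0.509

East 0.458, North 0.032, South 0.509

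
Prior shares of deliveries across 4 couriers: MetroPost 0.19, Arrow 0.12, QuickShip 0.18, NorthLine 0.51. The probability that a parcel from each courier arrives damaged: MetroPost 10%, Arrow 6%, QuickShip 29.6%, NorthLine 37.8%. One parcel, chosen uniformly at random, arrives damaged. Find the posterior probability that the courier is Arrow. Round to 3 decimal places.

0.026

Unnormalized posteriors (prior × likelihood):
  MetroPost: 0.19 × 0.1 = 0.019
  Arrow: 0.12 × 0.06 = 0.0072
  QuickShip: 0.18 × 0.296 = 0.05328
  NorthLine: 0.51 × 0.378 = 0.19278
Sum = 0.27226.
P(Arrow | evidence) = 0.0072 / 0.27226 ≈ 0.026.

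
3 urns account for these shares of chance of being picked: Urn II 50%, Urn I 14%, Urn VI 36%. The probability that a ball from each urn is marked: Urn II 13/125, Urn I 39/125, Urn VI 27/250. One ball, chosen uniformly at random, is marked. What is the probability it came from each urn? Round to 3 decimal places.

Compute prior × likelihood for every hypothesis:
  Urn II: 0.5 × 0.104 = 0.052
  Urn I: 0.14 × 0.312 = 0.04368
  Urn VI: 0.36 × 0.108 = 0.03888
Normalizing constant = 0.13456.
P(Urn II | marked) = 0.052/0.13456 ≈ 0.386
P(Urn I | marked) = 0.04368/0.13456 ≈ 0.325
P(Urn VI | marked) = 0.03888/0.13456 ≈ 0.289

Urn II 0.386, Urn I 0.325, Urn VI 0.289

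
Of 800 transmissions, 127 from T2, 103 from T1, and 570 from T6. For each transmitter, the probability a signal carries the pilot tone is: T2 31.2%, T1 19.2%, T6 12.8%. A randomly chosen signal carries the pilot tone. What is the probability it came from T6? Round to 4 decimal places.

0.5512

Prior × likelihood for each hypothesis:
  T2: 0.15875 × 0.312 = 0.04953
  T1: 0.12875 × 0.192 = 0.02472
  T6: 0.7125 × 0.128 = 0.0912
Normalizing constant = 0.16545.
P(T6 | evidence) = 0.0912 / 0.16545 ≈ 0.5512.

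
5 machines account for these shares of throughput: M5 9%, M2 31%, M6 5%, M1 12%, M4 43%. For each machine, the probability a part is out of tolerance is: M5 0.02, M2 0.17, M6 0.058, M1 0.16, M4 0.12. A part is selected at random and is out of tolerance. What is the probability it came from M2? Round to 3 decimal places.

Prior × likelihood for each hypothesis:
  M5: 0.09 × 0.02 = 0.0018
  M2: 0.31 × 0.17 = 0.0527
  M6: 0.05 × 0.058 = 0.0029
  M1: 0.12 × 0.16 = 0.0192
  M4: 0.43 × 0.12 = 0.0516
Total = 0.1282.
P(M2 | evidence) = 0.0527 / 0.1282 ≈ 0.411.

0.411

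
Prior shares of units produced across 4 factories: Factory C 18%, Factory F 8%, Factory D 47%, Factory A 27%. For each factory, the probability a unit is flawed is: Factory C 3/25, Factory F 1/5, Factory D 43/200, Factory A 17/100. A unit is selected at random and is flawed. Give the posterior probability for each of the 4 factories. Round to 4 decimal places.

Factory C 0.1170, Factory F 0.0867, Factory D 0.5475, Factory A 0.2487

Compute prior × likelihood for every hypothesis:
  Factory C: 0.18 × 0.12 = 0.0216
  Factory F: 0.08 × 0.2 = 0.016
  Factory D: 0.47 × 0.215 = 0.10105
  Factory A: 0.27 × 0.17 = 0.0459
Normalizing constant = 0.18455.
P(Factory C | flawed) = 0.0216/0.18455 ≈ 0.1170
P(Factory F | flawed) = 0.016/0.18455 ≈ 0.0867
P(Factory D | flawed) = 0.10105/0.18455 ≈ 0.5475
P(Factory A | flawed) = 0.0459/0.18455 ≈ 0.2487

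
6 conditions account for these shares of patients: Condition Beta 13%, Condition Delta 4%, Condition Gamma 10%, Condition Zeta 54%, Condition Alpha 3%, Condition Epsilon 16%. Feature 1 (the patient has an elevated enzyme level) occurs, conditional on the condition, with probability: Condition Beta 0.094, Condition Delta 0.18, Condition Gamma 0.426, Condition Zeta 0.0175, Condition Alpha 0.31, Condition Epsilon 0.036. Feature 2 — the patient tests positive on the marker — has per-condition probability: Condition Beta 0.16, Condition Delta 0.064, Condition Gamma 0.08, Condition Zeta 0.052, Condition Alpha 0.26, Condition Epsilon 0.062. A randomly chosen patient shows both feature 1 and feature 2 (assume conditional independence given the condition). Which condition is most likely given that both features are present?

Condition Gamma

By Bayes' rule, posterior ∝ prior × likelihood:
  Condition Beta: 0.13 × 0.094 × 0.16 = 0.0019552
  Condition Delta: 0.04 × 0.18 × 0.064 = 0.0004608
  Condition Gamma: 0.1 × 0.426 × 0.08 = 0.003408
  Condition Zeta: 0.54 × 0.0175 × 0.052 = 0.0004914
  Condition Alpha: 0.03 × 0.31 × 0.26 = 0.002418
  Condition Epsilon: 0.16 × 0.036 × 0.062 = 0.00035712
Normalizing constant = 0.00909052.
Largest term belongs to Condition Gamma, so Condition Gamma is most probable.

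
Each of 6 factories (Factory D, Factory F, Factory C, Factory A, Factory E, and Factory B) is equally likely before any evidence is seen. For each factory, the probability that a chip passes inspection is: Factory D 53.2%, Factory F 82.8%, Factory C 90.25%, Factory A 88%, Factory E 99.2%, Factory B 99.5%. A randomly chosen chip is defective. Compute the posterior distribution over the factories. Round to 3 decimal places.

Taking complements, P(defective | each) = Factory D 0.468, Factory F 0.172, Factory C 0.0975, Factory A 0.12, Factory E 0.008, Factory B 0.005.
With a uniform prior (1/6 each), posterior ∝ likelihood:
  Factory D: 0.468
  Factory F: 0.172
  Factory C: 0.0975
  Factory A: 0.12
  Factory E: 0.008
  Factory B: 0.005
Normalizing constant = 0.8705.
P(Factory D | defective) = 0.468/0.8705 ≈ 0.538
P(Factory F | defective) = 0.172/0.8705 ≈ 0.198
P(Factory C | defective) = 0.0975/0.8705 ≈ 0.112
P(Factory A | defective) = 0.12/0.8705 ≈ 0.138
P(Factory E | defective) = 0.008/0.8705 ≈ 0.009
P(Factory B | defective) = 0.005/0.8705 ≈ 0.006
(Check: 0.538+0.198+0.112+0.138+0.009+0.006 = 1.001.)

Factory D 0.538, Factory F 0.198, Factory C 0.112, Factory A 0.138, Factory E 0.009, Factory B 0.006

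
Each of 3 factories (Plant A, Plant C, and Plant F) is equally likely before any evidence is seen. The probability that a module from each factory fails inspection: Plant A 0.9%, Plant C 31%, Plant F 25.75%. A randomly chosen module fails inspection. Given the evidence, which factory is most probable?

With a uniform prior (1/3 each), posterior ∝ likelihood:
  Plant A: 0.009
  Plant C: 0.31
  Plant F: 0.2575
Sum = 0.5765.
Largest term belongs to Plant C, so Plant C is most probable.

Plant C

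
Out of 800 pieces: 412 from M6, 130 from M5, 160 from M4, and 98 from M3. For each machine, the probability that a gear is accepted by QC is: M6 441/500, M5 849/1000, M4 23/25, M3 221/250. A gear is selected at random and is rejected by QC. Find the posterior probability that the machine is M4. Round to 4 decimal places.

0.1385

Taking complements, P(rejected | each) = M6 0.118, M5 0.151, M4 0.08, M3 0.116.
By Bayes' rule, posterior ∝ prior × likelihood:
  M6: 0.515 × 0.118 = 0.06077
  M5: 0.1625 × 0.151 = 0.0245375
  M4: 0.2 × 0.08 = 0.016
  M3: 0.1225 × 0.116 = 0.01421
Total = 0.1155175.
P(M4 | evidence) = 0.016 / 0.1155175 ≈ 0.1385.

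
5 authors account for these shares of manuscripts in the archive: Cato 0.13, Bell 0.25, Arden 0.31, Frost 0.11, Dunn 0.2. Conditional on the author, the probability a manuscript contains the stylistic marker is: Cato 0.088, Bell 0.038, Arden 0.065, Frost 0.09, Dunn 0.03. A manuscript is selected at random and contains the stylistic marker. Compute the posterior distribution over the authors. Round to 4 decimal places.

Cato 0.2007, Bell 0.1667, Arden 0.3536, Frost 0.1737, Dunn 0.1053

Compute prior × likelihood for every hypothesis:
  Cato: 0.13 × 0.088 = 0.01144
  Bell: 0.25 × 0.038 = 0.0095
  Arden: 0.31 × 0.065 = 0.02015
  Frost: 0.11 × 0.09 = 0.0099
  Dunn: 0.2 × 0.03 = 0.006
Total = 0.05699.
P(Cato | marker) = 0.01144/0.05699 ≈ 0.2007
P(Bell | marker) = 0.0095/0.05699 ≈ 0.1667
P(Arden | marker) = 0.02015/0.05699 ≈ 0.3536
P(Frost | marker) = 0.0099/0.05699 ≈ 0.1737
P(Dunn | marker) = 0.006/0.05699 ≈ 0.1053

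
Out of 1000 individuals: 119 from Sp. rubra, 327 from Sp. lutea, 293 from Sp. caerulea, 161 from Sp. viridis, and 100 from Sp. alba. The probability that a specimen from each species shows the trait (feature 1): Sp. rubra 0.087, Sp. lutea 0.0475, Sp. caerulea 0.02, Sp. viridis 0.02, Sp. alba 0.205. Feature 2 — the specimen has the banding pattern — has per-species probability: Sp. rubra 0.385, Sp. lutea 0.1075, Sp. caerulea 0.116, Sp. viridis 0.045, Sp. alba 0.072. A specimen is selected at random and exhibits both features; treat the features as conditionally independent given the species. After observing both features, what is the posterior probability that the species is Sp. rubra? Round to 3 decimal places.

Prior × likelihood for each hypothesis:
  Sp. rubra: 0.119 × 0.087 × 0.385 = 0.003985905
  Sp. lutea: 0.327 × 0.0475 × 0.1075 = 0.00166974375
  Sp. caerulea: 0.293 × 0.02 × 0.116 = 0.00067976
  Sp. viridis: 0.161 × 0.02 × 0.045 = 0.0001449
  Sp. alba: 0.1 × 0.205 × 0.072 = 0.001476
Total = 0.00795630875.
P(Sp. rubra | evidence) = 0.003985905 / 0.00795630875 ≈ 0.501.

0.501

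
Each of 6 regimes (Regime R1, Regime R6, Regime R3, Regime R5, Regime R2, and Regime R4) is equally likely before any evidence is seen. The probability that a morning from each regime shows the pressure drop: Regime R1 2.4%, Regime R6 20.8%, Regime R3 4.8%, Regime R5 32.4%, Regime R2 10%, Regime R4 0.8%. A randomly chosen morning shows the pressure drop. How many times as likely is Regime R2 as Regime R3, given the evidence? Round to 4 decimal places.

Since the prior is uniform, the posterior is proportional to the likelihood:
  Regime R1: 0.024
  Regime R6: 0.208
  Regime R3: 0.048
  Regime R5: 0.324
  Regime R2: 0.1
  Regime R4: 0.008
Normalizing constant = 0.712.
The ratio is 0.1 / 0.048 (the normalizer cancels) = 2.0833.

2.0833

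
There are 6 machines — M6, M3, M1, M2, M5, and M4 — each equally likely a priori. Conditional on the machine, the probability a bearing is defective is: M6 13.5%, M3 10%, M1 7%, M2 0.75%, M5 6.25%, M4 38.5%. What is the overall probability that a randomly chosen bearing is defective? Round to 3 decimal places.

With a uniform prior (1/6 each), posterior ∝ likelihood:
  M6: 0.135
  M3: 0.1
  M1: 0.07
  M2: 0.0075
  M5: 0.0625
  M4: 0.385
P(defective) = (1/6) × (0.135 + 0.1 + 0.07 + 0.0075 + 0.0625 + 0.385) = 0.76/6 ≈ 0.127.

0.127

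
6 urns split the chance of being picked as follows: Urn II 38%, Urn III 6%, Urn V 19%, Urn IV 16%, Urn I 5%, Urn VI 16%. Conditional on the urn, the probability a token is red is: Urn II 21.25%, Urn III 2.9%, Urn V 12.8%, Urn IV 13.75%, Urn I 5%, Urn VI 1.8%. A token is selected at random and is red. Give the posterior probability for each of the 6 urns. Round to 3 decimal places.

By Bayes' rule, posterior ∝ prior × likelihood:
  Urn II: 0.38 × 0.2125 = 0.08075
  Urn III: 0.06 × 0.029 = 0.00174
  Urn V: 0.19 × 0.128 = 0.02432
  Urn IV: 0.16 × 0.1375 = 0.022
  Urn I: 0.05 × 0.05 = 0.0025
  Urn VI: 0.16 × 0.018 = 0.00288
Normalizing constant = 0.13419.
P(Urn II | red) = 0.08075/0.13419 ≈ 0.602
P(Urn III | red) = 0.00174/0.13419 ≈ 0.013
P(Urn V | red) = 0.02432/0.13419 ≈ 0.181
P(Urn IV | red) = 0.022/0.13419 ≈ 0.164
P(Urn I | red) = 0.0025/0.13419 ≈ 0.019
P(Urn VI | red) = 0.00288/0.13419 ≈ 0.021
(Check: 0.602+0.013+0.181+0.164+0.019+0.021 = 1.000.)

Urn II 0.602, Urn III 0.013, Urn V 0.181, Urn IV 0.164, Urn I 0.019, Urn VI 0.021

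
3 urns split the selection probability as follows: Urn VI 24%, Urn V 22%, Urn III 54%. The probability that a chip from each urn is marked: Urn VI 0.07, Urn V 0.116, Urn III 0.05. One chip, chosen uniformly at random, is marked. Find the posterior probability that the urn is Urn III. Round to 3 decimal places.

Prior × likelihood for each hypothesis:
  Urn VI: 0.24 × 0.07 = 0.0168
  Urn V: 0.22 × 0.116 = 0.02552
  Urn III: 0.54 × 0.05 = 0.027
Normalizing constant = 0.06932.
P(Urn III | evidence) = 0.027 / 0.06932 ≈ 0.389.

0.389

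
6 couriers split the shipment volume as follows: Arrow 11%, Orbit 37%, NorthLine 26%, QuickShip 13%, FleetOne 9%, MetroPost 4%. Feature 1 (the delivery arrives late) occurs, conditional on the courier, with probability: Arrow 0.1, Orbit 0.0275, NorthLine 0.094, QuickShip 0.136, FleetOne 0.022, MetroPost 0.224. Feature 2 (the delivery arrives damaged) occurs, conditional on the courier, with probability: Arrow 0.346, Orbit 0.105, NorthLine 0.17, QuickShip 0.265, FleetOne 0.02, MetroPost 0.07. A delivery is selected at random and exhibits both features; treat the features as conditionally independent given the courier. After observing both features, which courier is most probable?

By Bayes' rule, posterior ∝ prior × likelihood:
  Arrow: 0.11 × 0.1 × 0.346 = 0.003806
  Orbit: 0.37 × 0.0275 × 0.105 = 0.001068375
  NorthLine: 0.26 × 0.094 × 0.17 = 0.0041548
  QuickShip: 0.13 × 0.136 × 0.265 = 0.0046852
  FleetOne: 0.09 × 0.022 × 0.02 = 0.0000396
  MetroPost: 0.04 × 0.224 × 0.07 = 0.0006272
Total = 0.014381175.
Largest term belongs to QuickShip, so QuickShip is most probable.

QuickShip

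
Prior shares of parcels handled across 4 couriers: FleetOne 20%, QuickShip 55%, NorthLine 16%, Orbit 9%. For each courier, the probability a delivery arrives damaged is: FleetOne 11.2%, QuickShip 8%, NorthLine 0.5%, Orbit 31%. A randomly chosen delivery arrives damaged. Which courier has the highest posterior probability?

Unnormalized posteriors (prior × likelihood):
  FleetOne: 0.2 × 0.112 = 0.0224
  QuickShip: 0.55 × 0.08 = 0.044
  NorthLine: 0.16 × 0.005 = 0.0008
  Orbit: 0.09 × 0.31 = 0.0279
Total = 0.0951.
Largest term belongs to QuickShip, so QuickShip is most probable.

QuickShip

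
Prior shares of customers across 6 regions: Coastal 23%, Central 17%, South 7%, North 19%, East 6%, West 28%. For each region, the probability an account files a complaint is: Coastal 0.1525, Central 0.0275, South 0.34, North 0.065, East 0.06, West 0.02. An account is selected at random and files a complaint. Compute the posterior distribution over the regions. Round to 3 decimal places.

Prior × likelihood for each hypothesis:
  Coastal: 0.23 × 0.1525 = 0.035075
  Central: 0.17 × 0.0275 = 0.004675
  South: 0.07 × 0.34 = 0.0238
  North: 0.19 × 0.065 = 0.01235
  East: 0.06 × 0.06 = 0.0036
  West: 0.28 × 0.02 = 0.0056
Normalizing constant = 0.0851.
P(Coastal | complaint) = 0.035075/0.0851 ≈ 0.412
P(Central | complaint) = 0.004675/0.0851 ≈ 0.055
P(South | complaint) = 0.0238/0.0851 ≈ 0.280
P(North | complaint) = 0.01235/0.0851 ≈ 0.145
P(East | complaint) = 0.0036/0.0851 ≈ 0.042
P(West | complaint) = 0.0056/0.0851 ≈ 0.066
(Check: 0.412+0.055+0.280+0.145+0.042+0.066 = 1.000.)

Coastal 0.412, Central 0.055, South 0.280, North 0.145, East 0.042, West 0.066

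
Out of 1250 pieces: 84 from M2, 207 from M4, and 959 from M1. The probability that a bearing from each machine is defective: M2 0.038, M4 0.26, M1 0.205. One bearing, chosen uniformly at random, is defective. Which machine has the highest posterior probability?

M1

By Bayes' rule, posterior ∝ prior × likelihood:
  M2: 0.0672 × 0.038 = 0.0025536
  M4: 0.1656 × 0.26 = 0.043056
  M1: 0.7672 × 0.205 = 0.157276
Sum = 0.2028856.
Largest term belongs to M1, so M1 is most probable.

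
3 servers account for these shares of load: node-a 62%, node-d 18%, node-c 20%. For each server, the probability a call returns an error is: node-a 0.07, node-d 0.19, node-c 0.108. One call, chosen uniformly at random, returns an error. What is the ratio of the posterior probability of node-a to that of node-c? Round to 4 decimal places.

2.0093

Unnormalized posteriors (prior × likelihood):
  node-a: 0.62 × 0.07 = 0.0434
  node-d: 0.18 × 0.19 = 0.0342
  node-c: 0.2 × 0.108 = 0.0216
Normalizing constant = 0.0992.
The ratio is 0.0434 / 0.0216 (the normalizer cancels) = 2.0093.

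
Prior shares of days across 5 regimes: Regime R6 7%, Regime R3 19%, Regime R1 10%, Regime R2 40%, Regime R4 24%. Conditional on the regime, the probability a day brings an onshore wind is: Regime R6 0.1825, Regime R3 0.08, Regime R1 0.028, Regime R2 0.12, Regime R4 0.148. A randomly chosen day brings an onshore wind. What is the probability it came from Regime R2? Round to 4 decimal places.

0.4200

Unnormalized posteriors (prior × likelihood):
  Regime R6: 0.07 × 0.1825 = 0.012775
  Regime R3: 0.19 × 0.08 = 0.0152
  Regime R1: 0.1 × 0.028 = 0.0028
  Regime R2: 0.4 × 0.12 = 0.048
  Regime R4: 0.24 × 0.148 = 0.03552
Total = 0.114295.
P(Regime R2 | evidence) = 0.048 / 0.114295 ≈ 0.4200.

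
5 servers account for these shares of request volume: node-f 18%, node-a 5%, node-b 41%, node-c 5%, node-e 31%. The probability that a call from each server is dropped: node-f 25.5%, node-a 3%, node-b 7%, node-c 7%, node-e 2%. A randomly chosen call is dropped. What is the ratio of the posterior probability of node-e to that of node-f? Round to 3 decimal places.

0.135

Unnormalized posteriors (prior × likelihood):
  node-f: 0.18 × 0.255 = 0.0459
  node-a: 0.05 × 0.03 = 0.0015
  node-b: 0.41 × 0.07 = 0.0287
  node-c: 0.05 × 0.07 = 0.0035
  node-e: 0.31 × 0.02 = 0.0062
Sum = 0.0858.
The ratio is 0.0062 / 0.0459 (the normalizer cancels) = 0.135.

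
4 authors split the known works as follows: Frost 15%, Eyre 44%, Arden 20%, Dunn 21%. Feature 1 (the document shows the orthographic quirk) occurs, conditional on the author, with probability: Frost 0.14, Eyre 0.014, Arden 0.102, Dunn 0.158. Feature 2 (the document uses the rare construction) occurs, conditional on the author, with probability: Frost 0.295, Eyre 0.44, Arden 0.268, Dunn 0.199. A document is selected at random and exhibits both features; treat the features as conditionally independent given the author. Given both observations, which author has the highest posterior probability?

Dunn

Unnormalized posteriors (prior × likelihood):
  Frost: 0.15 × 0.14 × 0.295 = 0.006195
  Eyre: 0.44 × 0.014 × 0.44 = 0.0027104
  Arden: 0.2 × 0.102 × 0.268 = 0.0054672
  Dunn: 0.21 × 0.158 × 0.199 = 0.00660282
Normalizing constant = 0.02097542.
Largest term belongs to Dunn, so Dunn is most probable.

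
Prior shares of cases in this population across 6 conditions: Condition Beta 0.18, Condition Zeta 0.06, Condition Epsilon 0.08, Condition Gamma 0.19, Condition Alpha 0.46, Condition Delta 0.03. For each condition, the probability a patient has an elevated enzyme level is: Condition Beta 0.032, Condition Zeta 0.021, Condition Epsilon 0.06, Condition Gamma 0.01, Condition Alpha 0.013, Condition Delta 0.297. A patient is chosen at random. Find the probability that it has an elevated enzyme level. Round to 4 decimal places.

Compute prior × likelihood for every hypothesis:
  Condition Beta: 0.18 × 0.032 = 0.00576
  Condition Zeta: 0.06 × 0.021 = 0.00126
  Condition Epsilon: 0.08 × 0.06 = 0.0048
  Condition Gamma: 0.19 × 0.01 = 0.0019
  Condition Alpha: 0.46 × 0.013 = 0.00598
  Condition Delta: 0.03 × 0.297 = 0.00891
P(elevated) = 0.00576 + 0.00126 + 0.0048 + 0.0019 + 0.00598 + 0.00891 = 0.02861 → 0.0286.

0.0286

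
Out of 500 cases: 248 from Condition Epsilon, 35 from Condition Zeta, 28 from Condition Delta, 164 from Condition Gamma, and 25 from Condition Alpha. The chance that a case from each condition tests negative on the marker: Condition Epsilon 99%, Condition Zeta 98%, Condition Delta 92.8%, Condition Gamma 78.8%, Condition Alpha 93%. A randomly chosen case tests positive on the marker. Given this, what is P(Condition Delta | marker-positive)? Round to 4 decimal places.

Taking complements, P(marker-positive | each) = Condition Epsilon 0.01, Condition Zeta 0.02, Condition Delta 0.072, Condition Gamma 0.212, Condition Alpha 0.07.
Prior × likelihood for each hypothesis:
  Condition Epsilon: 0.496 × 0.01 = 0.00496
  Condition Zeta: 0.07 × 0.02 = 0.0014
  Condition Delta: 0.056 × 0.072 = 0.004032
  Condition Gamma: 0.328 × 0.212 = 0.069536
  Condition Alpha: 0.05 × 0.07 = 0.0035
Total = 0.083428.
P(Condition Delta | evidence) = 0.004032 / 0.083428 ≈ 0.0483.

0.0483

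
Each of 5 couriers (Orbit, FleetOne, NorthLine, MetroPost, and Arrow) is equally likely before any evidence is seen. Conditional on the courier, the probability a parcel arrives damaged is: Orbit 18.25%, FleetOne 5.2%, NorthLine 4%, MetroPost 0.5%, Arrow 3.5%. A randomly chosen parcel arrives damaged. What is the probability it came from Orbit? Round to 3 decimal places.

Since the prior is uniform, the posterior is proportional to the likelihood:
  Orbit: 0.1825
  FleetOne: 0.052
  NorthLine: 0.04
  MetroPost: 0.005
  Arrow: 0.035
Total = 0.3145.
P(Orbit | evidence) = 0.1825 / 0.3145 ≈ 0.580.

0.580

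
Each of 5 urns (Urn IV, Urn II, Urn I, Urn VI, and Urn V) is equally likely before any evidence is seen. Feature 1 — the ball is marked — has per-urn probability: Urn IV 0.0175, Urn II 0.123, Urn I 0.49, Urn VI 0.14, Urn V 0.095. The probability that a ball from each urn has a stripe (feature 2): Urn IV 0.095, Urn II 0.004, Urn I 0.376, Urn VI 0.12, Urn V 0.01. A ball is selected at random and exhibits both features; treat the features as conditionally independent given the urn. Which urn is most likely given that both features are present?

With a uniform prior (1/5 each), posterior ∝ likelihood:
  Urn IV: 0.0175 × 0.095 = 0.0016625
  Urn II: 0.123 × 0.004 = 0.000492
  Urn I: 0.49 × 0.376 = 0.18424
  Urn VI: 0.14 × 0.12 = 0.0168
  Urn V: 0.095 × 0.01 = 0.00095
Total = 0.2041445.
Largest term belongs to Urn I, so Urn I is most probable.

Urn I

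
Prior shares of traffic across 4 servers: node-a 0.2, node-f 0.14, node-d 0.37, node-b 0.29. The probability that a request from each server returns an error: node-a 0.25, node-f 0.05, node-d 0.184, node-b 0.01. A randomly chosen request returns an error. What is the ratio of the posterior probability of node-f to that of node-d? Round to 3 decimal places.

0.103

Prior × likelihood for each hypothesis:
  node-a: 0.2 × 0.25 = 0.05
  node-f: 0.14 × 0.05 = 0.007
  node-d: 0.37 × 0.184 = 0.06808
  node-b: 0.29 × 0.01 = 0.0029
Normalizing constant = 0.12798.
The ratio is 0.007 / 0.06808 (the normalizer cancels) = 0.103.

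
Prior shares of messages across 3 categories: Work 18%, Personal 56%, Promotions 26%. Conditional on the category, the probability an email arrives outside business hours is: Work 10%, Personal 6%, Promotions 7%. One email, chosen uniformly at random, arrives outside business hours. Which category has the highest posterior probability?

Unnormalized posteriors (prior × likelihood):
  Work: 0.18 × 0.1 = 0.018
  Personal: 0.56 × 0.06 = 0.0336
  Promotions: 0.26 × 0.07 = 0.0182
Total = 0.0698.
Largest term belongs to Personal, so Personal is most probable.

Personal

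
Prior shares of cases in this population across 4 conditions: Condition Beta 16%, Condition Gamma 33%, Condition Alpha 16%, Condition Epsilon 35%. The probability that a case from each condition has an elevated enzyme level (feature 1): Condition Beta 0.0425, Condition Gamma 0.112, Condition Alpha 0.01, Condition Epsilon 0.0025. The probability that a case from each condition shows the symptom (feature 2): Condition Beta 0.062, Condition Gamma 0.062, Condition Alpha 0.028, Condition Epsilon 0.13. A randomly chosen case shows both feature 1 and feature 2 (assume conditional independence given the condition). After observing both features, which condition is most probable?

Unnormalized posteriors (prior × likelihood):
  Condition Beta: 0.16 × 0.0425 × 0.062 = 0.0004216
  Condition Gamma: 0.33 × 0.112 × 0.062 = 0.00229152
  Condition Alpha: 0.16 × 0.01 × 0.028 = 0.0000448
  Condition Epsilon: 0.35 × 0.0025 × 0.13 = 0.00011375
Sum = 0.00287167.
Largest term belongs to Condition Gamma, so Condition Gamma is most probable.

Condition Gamma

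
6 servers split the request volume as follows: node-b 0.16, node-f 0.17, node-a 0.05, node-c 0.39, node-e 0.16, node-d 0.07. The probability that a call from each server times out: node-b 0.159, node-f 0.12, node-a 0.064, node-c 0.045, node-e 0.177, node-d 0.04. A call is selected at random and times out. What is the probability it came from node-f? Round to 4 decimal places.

Prior × likelihood for each hypothesis:
  node-b: 0.16 × 0.159 = 0.02544
  node-f: 0.17 × 0.12 = 0.0204
  node-a: 0.05 × 0.064 = 0.0032
  node-c: 0.39 × 0.045 = 0.01755
  node-e: 0.16 × 0.177 = 0.02832
  node-d: 0.07 × 0.04 = 0.0028
Sum = 0.09771.
P(node-f | evidence) = 0.0204 / 0.09771 ≈ 0.2088.

0.2088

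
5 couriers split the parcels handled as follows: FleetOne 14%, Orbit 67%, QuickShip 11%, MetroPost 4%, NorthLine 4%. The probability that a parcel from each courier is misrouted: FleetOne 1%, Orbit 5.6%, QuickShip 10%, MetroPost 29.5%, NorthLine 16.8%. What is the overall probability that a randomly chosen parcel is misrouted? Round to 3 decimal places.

Compute prior × likelihood for every hypothesis:
  FleetOne: 0.14 × 0.01 = 0.0014
  Orbit: 0.67 × 0.056 = 0.03752
  QuickShip: 0.11 × 0.1 = 0.011
  MetroPost: 0.04 × 0.295 = 0.0118
  NorthLine: 0.04 × 0.168 = 0.00672
P(misrouted) = 0.0014 + 0.03752 + 0.011 + 0.0118 + 0.00672 = 0.06844 → 0.068.

0.068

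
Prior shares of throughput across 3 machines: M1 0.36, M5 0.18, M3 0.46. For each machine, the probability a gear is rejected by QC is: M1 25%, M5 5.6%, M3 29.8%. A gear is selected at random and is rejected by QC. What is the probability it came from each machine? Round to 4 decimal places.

Compute prior × likelihood for every hypothesis:
  M1: 0.36 × 0.25 = 0.09
  M5: 0.18 × 0.056 = 0.01008
  M3: 0.46 × 0.298 = 0.13708
Normalizing constant = 0.23716.
P(M1 | rejected) = 0.09/0.23716 ≈ 0.3795
P(M5 | rejected) = 0.01008/0.23716 ≈ 0.0425
P(M3 | rejected) = 0.13708/0.23716 ≈ 0.5780
(Check: 0.3795+0.0425+0.5780 = 1.0000.)

M1 0.3795, M5 0.0425, M3 0.5780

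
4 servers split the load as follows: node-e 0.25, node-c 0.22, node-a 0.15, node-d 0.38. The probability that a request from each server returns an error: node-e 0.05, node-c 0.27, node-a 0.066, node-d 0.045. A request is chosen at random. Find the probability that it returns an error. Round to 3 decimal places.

By Bayes' rule, posterior ∝ prior × likelihood:
  node-e: 0.25 × 0.05 = 0.0125
  node-c: 0.22 × 0.27 = 0.0594
  node-a: 0.15 × 0.066 = 0.0099
  node-d: 0.38 × 0.045 = 0.0171
P(error) = 0.0125 + 0.0594 + 0.0099 + 0.0171 = 0.0989 → 0.099.

0.099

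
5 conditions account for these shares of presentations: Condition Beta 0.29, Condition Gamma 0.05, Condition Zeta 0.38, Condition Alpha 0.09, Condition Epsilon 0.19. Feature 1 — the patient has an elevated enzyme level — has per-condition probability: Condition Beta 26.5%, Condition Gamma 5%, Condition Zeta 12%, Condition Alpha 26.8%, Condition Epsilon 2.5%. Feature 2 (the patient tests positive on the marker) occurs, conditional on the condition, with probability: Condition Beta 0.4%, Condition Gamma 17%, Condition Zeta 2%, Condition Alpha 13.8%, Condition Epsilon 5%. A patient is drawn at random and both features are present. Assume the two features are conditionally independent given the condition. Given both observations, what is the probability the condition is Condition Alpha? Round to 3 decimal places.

0.639

Compute prior × likelihood for every hypothesis:
  Condition Beta: 0.29 × 0.265 × 0.004 = 0.0003074
  Condition Gamma: 0.05 × 0.05 × 0.17 = 0.000425
  Condition Zeta: 0.38 × 0.12 × 0.02 = 0.000912
  Condition Alpha: 0.09 × 0.268 × 0.138 = 0.00332856
  Condition Epsilon: 0.19 × 0.025 × 0.05 = 0.0002375
Normalizing constant = 0.00521046.
P(Condition Alpha | evidence) = 0.00332856 / 0.00521046 ≈ 0.639.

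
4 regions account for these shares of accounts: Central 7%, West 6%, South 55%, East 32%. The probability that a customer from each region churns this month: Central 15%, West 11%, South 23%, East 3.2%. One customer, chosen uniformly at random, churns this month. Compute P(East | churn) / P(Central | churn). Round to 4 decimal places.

0.9752

Compute prior × likelihood for every hypothesis:
  Central: 0.07 × 0.15 = 0.0105
  West: 0.06 × 0.11 = 0.0066
  South: 0.55 × 0.23 = 0.1265
  East: 0.32 × 0.032 = 0.01024
Sum = 0.15384.
The ratio is 0.01024 / 0.0105 (the normalizer cancels) = 0.9752.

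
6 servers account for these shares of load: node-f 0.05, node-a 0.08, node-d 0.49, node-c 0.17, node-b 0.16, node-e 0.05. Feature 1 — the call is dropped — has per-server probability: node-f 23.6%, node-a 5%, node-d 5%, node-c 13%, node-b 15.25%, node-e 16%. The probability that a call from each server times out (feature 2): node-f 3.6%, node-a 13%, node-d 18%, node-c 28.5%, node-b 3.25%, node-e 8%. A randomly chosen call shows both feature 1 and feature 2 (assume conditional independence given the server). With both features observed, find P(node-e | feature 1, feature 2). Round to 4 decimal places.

0.0489

Unnormalized posteriors (prior × likelihood):
  node-f: 0.05 × 0.236 × 0.036 = 0.0004248
  node-a: 0.08 × 0.05 × 0.13 = 0.00052
  node-d: 0.49 × 0.05 × 0.18 = 0.00441
  node-c: 0.17 × 0.13 × 0.285 = 0.0062985
  node-b: 0.16 × 0.1525 × 0.0325 = 0.000793
  node-e: 0.05 × 0.16 × 0.08 = 0.00064
Normalizing constant = 0.0130863.
P(node-e | evidence) = 0.00064 / 0.0130863 ≈ 0.0489.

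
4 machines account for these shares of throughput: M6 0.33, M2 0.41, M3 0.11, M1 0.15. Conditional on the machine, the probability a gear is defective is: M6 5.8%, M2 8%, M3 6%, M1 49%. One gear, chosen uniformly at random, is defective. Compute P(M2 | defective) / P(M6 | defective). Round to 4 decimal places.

1.7137

By Bayes' rule, posterior ∝ prior × likelihood:
  M6: 0.33 × 0.058 = 0.01914
  M2: 0.41 × 0.08 = 0.0328
  M3: 0.11 × 0.06 = 0.0066
  M1: 0.15 × 0.49 = 0.0735
Total = 0.13204.
The ratio is 0.0328 / 0.01914 (the normalizer cancels) = 1.7137.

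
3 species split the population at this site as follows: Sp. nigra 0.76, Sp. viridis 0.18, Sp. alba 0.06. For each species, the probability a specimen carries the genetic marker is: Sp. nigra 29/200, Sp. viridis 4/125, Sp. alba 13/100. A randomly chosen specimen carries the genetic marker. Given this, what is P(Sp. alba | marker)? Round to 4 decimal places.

0.0630

Unnormalized posteriors (prior × likelihood):
  Sp. nigra: 0.76 × 0.145 = 0.1102
  Sp. viridis: 0.18 × 0.032 = 0.00576
  Sp. alba: 0.06 × 0.13 = 0.0078
Normalizing constant = 0.12376.
P(Sp. alba | evidence) = 0.0078 / 0.12376 ≈ 0.0630.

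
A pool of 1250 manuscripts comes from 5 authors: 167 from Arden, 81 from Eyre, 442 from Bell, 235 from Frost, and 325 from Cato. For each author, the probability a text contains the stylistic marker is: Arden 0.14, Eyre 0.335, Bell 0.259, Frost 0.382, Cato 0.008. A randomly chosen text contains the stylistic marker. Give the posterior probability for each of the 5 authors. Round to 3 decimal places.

By Bayes' rule, posterior ∝ prior × likelihood:
  Arden: 0.1336 × 0.14 = 0.018704
  Eyre: 0.0648 × 0.335 = 0.021708
  Bell: 0.3536 × 0.259 = 0.0915824
  Frost: 0.188 × 0.382 = 0.071816
  Cato: 0.26 × 0.008 = 0.00208
Normalizing constant = 0.2058904.
P(Arden | marker) = 0.018704/0.2058904 ≈ 0.091
P(Eyre | marker) = 0.021708/0.2058904 ≈ 0.105
P(Bell | marker) = 0.0915824/0.2058904 ≈ 0.445
P(Frost | marker) = 0.071816/0.2058904 ≈ 0.349
P(Cato | marker) = 0.00208/0.2058904 ≈ 0.010
(Check: 0.091+0.105+0.445+0.349+0.010 = 1.000.)

Arden 0.091, Eyre 0.105, Bell 0.445, Frost 0.349, Cato 0.010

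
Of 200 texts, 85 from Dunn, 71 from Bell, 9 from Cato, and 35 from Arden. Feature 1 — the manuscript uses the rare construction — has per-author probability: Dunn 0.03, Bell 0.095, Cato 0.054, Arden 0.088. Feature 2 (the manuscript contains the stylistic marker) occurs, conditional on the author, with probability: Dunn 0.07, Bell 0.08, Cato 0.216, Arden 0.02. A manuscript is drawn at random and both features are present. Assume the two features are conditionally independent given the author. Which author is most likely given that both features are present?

Bell

Prior × likelihood for each hypothesis:
  Dunn: 0.425 × 0.03 × 0.07 = 0.0008925
  Bell: 0.355 × 0.095 × 0.08 = 0.002698
  Cato: 0.045 × 0.054 × 0.216 = 0.00052488
  Arden: 0.175 × 0.088 × 0.02 = 0.000308
Normalizing constant = 0.00442338.
Largest term belongs to Bell, so Bell is most probable.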